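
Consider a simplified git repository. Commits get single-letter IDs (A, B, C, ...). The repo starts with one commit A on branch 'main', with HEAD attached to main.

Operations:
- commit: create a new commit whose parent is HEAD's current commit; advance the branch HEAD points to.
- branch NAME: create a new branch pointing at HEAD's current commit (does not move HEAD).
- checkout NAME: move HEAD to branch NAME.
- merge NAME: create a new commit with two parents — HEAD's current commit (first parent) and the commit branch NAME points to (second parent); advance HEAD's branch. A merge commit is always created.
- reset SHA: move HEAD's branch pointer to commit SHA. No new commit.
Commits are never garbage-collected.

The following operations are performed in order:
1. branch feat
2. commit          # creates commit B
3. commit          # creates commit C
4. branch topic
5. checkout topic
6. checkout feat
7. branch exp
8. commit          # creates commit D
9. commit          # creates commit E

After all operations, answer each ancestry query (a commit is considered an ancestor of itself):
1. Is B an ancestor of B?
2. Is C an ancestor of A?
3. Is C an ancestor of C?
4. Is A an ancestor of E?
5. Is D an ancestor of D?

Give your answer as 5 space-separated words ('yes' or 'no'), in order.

Answer: yes no yes yes yes

Derivation:
After op 1 (branch): HEAD=main@A [feat=A main=A]
After op 2 (commit): HEAD=main@B [feat=A main=B]
After op 3 (commit): HEAD=main@C [feat=A main=C]
After op 4 (branch): HEAD=main@C [feat=A main=C topic=C]
After op 5 (checkout): HEAD=topic@C [feat=A main=C topic=C]
After op 6 (checkout): HEAD=feat@A [feat=A main=C topic=C]
After op 7 (branch): HEAD=feat@A [exp=A feat=A main=C topic=C]
After op 8 (commit): HEAD=feat@D [exp=A feat=D main=C topic=C]
After op 9 (commit): HEAD=feat@E [exp=A feat=E main=C topic=C]
ancestors(B) = {A,B}; B in? yes
ancestors(A) = {A}; C in? no
ancestors(C) = {A,B,C}; C in? yes
ancestors(E) = {A,D,E}; A in? yes
ancestors(D) = {A,D}; D in? yes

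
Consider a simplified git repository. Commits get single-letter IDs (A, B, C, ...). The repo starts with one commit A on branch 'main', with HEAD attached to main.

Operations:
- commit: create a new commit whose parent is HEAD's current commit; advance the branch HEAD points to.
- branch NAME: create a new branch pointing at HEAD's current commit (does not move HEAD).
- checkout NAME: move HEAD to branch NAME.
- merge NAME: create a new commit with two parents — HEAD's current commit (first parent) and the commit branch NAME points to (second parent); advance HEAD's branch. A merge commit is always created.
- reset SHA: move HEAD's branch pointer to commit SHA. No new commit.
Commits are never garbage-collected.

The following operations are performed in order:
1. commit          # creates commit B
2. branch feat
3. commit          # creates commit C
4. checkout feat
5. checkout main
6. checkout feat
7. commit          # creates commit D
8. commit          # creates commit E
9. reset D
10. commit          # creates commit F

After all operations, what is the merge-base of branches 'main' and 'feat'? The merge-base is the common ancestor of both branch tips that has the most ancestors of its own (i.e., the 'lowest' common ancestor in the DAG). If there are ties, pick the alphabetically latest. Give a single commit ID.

Answer: B

Derivation:
After op 1 (commit): HEAD=main@B [main=B]
After op 2 (branch): HEAD=main@B [feat=B main=B]
After op 3 (commit): HEAD=main@C [feat=B main=C]
After op 4 (checkout): HEAD=feat@B [feat=B main=C]
After op 5 (checkout): HEAD=main@C [feat=B main=C]
After op 6 (checkout): HEAD=feat@B [feat=B main=C]
After op 7 (commit): HEAD=feat@D [feat=D main=C]
After op 8 (commit): HEAD=feat@E [feat=E main=C]
After op 9 (reset): HEAD=feat@D [feat=D main=C]
After op 10 (commit): HEAD=feat@F [feat=F main=C]
ancestors(main=C): ['A', 'B', 'C']
ancestors(feat=F): ['A', 'B', 'D', 'F']
common: ['A', 'B']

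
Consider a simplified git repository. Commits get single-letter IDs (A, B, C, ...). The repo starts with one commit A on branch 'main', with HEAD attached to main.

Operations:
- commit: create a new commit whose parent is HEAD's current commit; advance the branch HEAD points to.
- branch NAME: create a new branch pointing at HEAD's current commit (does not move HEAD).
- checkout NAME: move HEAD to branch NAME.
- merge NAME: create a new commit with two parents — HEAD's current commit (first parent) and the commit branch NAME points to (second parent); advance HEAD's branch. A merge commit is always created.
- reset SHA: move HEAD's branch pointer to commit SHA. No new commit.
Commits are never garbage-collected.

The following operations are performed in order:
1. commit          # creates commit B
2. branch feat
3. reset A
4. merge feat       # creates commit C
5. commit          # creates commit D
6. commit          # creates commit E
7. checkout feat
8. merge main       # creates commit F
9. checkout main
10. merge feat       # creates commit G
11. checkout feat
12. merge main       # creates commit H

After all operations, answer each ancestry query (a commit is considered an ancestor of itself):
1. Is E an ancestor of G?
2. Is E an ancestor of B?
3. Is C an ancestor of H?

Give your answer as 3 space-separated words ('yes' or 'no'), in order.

After op 1 (commit): HEAD=main@B [main=B]
After op 2 (branch): HEAD=main@B [feat=B main=B]
After op 3 (reset): HEAD=main@A [feat=B main=A]
After op 4 (merge): HEAD=main@C [feat=B main=C]
After op 5 (commit): HEAD=main@D [feat=B main=D]
After op 6 (commit): HEAD=main@E [feat=B main=E]
After op 7 (checkout): HEAD=feat@B [feat=B main=E]
After op 8 (merge): HEAD=feat@F [feat=F main=E]
After op 9 (checkout): HEAD=main@E [feat=F main=E]
After op 10 (merge): HEAD=main@G [feat=F main=G]
After op 11 (checkout): HEAD=feat@F [feat=F main=G]
After op 12 (merge): HEAD=feat@H [feat=H main=G]
ancestors(G) = {A,B,C,D,E,F,G}; E in? yes
ancestors(B) = {A,B}; E in? no
ancestors(H) = {A,B,C,D,E,F,G,H}; C in? yes

Answer: yes no yes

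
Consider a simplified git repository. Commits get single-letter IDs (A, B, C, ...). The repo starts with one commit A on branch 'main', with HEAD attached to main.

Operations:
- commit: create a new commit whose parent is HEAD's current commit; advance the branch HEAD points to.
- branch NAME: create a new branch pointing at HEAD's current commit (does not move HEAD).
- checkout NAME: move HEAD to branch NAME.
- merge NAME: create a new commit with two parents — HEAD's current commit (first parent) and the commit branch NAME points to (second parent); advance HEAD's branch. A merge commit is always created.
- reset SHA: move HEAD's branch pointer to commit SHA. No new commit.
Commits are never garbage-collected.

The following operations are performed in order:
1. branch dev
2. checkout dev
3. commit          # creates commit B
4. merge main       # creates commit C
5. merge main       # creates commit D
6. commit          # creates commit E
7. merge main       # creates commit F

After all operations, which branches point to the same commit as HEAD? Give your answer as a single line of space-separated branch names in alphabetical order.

Answer: dev

Derivation:
After op 1 (branch): HEAD=main@A [dev=A main=A]
After op 2 (checkout): HEAD=dev@A [dev=A main=A]
After op 3 (commit): HEAD=dev@B [dev=B main=A]
After op 4 (merge): HEAD=dev@C [dev=C main=A]
After op 5 (merge): HEAD=dev@D [dev=D main=A]
After op 6 (commit): HEAD=dev@E [dev=E main=A]
After op 7 (merge): HEAD=dev@F [dev=F main=A]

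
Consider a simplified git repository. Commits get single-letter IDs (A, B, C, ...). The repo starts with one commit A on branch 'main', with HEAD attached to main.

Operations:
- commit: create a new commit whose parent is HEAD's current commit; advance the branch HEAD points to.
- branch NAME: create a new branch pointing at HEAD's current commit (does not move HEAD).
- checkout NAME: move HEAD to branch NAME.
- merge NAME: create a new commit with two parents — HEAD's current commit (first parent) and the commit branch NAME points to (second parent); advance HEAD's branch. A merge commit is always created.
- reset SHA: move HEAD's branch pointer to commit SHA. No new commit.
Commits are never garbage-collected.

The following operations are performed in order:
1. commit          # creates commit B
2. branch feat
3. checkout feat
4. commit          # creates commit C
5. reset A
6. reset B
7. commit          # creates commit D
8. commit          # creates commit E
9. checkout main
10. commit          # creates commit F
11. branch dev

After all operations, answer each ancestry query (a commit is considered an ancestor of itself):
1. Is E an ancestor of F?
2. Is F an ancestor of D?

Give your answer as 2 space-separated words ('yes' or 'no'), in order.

After op 1 (commit): HEAD=main@B [main=B]
After op 2 (branch): HEAD=main@B [feat=B main=B]
After op 3 (checkout): HEAD=feat@B [feat=B main=B]
After op 4 (commit): HEAD=feat@C [feat=C main=B]
After op 5 (reset): HEAD=feat@A [feat=A main=B]
After op 6 (reset): HEAD=feat@B [feat=B main=B]
After op 7 (commit): HEAD=feat@D [feat=D main=B]
After op 8 (commit): HEAD=feat@E [feat=E main=B]
After op 9 (checkout): HEAD=main@B [feat=E main=B]
After op 10 (commit): HEAD=main@F [feat=E main=F]
After op 11 (branch): HEAD=main@F [dev=F feat=E main=F]
ancestors(F) = {A,B,F}; E in? no
ancestors(D) = {A,B,D}; F in? no

Answer: no no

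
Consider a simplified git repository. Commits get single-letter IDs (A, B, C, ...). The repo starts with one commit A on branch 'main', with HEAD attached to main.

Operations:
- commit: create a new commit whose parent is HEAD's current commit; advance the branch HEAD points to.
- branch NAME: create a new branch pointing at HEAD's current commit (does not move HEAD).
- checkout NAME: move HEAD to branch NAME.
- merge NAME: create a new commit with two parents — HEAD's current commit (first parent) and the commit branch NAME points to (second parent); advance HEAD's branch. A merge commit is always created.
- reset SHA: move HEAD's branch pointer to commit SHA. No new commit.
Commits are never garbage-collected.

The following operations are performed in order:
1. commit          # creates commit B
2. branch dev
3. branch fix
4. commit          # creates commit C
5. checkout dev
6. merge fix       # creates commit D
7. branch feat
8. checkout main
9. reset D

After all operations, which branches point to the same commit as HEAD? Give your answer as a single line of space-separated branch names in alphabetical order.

Answer: dev feat main

Derivation:
After op 1 (commit): HEAD=main@B [main=B]
After op 2 (branch): HEAD=main@B [dev=B main=B]
After op 3 (branch): HEAD=main@B [dev=B fix=B main=B]
After op 4 (commit): HEAD=main@C [dev=B fix=B main=C]
After op 5 (checkout): HEAD=dev@B [dev=B fix=B main=C]
After op 6 (merge): HEAD=dev@D [dev=D fix=B main=C]
After op 7 (branch): HEAD=dev@D [dev=D feat=D fix=B main=C]
After op 8 (checkout): HEAD=main@C [dev=D feat=D fix=B main=C]
After op 9 (reset): HEAD=main@D [dev=D feat=D fix=B main=D]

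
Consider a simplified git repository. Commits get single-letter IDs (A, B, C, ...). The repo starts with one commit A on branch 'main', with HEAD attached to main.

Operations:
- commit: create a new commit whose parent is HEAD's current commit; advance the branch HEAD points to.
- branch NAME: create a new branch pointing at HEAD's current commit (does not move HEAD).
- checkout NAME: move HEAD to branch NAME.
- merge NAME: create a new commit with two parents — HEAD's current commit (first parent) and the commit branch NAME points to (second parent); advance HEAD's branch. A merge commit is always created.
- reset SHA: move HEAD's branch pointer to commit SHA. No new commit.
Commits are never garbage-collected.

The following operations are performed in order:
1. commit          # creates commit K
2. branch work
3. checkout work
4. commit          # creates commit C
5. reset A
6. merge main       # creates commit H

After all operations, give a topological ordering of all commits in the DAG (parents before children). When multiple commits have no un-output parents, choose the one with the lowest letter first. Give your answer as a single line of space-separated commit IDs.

After op 1 (commit): HEAD=main@K [main=K]
After op 2 (branch): HEAD=main@K [main=K work=K]
After op 3 (checkout): HEAD=work@K [main=K work=K]
After op 4 (commit): HEAD=work@C [main=K work=C]
After op 5 (reset): HEAD=work@A [main=K work=A]
After op 6 (merge): HEAD=work@H [main=K work=H]
commit A: parents=[]
commit C: parents=['K']
commit H: parents=['A', 'K']
commit K: parents=['A']

Answer: A K C H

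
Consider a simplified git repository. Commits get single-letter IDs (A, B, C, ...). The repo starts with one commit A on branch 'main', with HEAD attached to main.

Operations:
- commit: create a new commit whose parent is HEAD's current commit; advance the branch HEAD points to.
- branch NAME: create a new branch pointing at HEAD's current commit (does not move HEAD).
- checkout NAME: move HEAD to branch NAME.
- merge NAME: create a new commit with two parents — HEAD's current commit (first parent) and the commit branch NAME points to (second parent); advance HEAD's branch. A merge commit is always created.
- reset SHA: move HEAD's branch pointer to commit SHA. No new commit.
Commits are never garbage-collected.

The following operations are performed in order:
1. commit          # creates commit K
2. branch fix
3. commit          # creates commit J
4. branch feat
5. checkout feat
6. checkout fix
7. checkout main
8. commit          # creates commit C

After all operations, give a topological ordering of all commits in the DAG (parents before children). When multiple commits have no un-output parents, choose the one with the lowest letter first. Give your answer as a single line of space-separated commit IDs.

Answer: A K J C

Derivation:
After op 1 (commit): HEAD=main@K [main=K]
After op 2 (branch): HEAD=main@K [fix=K main=K]
After op 3 (commit): HEAD=main@J [fix=K main=J]
After op 4 (branch): HEAD=main@J [feat=J fix=K main=J]
After op 5 (checkout): HEAD=feat@J [feat=J fix=K main=J]
After op 6 (checkout): HEAD=fix@K [feat=J fix=K main=J]
After op 7 (checkout): HEAD=main@J [feat=J fix=K main=J]
After op 8 (commit): HEAD=main@C [feat=J fix=K main=C]
commit A: parents=[]
commit C: parents=['J']
commit J: parents=['K']
commit K: parents=['A']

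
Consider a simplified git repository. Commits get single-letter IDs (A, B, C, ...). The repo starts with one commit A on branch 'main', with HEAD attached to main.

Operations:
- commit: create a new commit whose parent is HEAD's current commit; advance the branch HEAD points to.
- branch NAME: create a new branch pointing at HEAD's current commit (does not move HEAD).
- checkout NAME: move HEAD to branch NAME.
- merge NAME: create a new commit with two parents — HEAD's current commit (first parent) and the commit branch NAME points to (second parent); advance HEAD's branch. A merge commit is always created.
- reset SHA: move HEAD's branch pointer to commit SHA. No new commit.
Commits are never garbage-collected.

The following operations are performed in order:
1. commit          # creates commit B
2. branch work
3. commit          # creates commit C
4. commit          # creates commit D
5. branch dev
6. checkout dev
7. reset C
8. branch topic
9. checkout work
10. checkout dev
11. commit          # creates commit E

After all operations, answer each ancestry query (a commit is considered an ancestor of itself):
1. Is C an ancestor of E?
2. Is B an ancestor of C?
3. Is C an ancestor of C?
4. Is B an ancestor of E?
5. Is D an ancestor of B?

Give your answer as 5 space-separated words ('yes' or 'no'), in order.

Answer: yes yes yes yes no

Derivation:
After op 1 (commit): HEAD=main@B [main=B]
After op 2 (branch): HEAD=main@B [main=B work=B]
After op 3 (commit): HEAD=main@C [main=C work=B]
After op 4 (commit): HEAD=main@D [main=D work=B]
After op 5 (branch): HEAD=main@D [dev=D main=D work=B]
After op 6 (checkout): HEAD=dev@D [dev=D main=D work=B]
After op 7 (reset): HEAD=dev@C [dev=C main=D work=B]
After op 8 (branch): HEAD=dev@C [dev=C main=D topic=C work=B]
After op 9 (checkout): HEAD=work@B [dev=C main=D topic=C work=B]
After op 10 (checkout): HEAD=dev@C [dev=C main=D topic=C work=B]
After op 11 (commit): HEAD=dev@E [dev=E main=D topic=C work=B]
ancestors(E) = {A,B,C,E}; C in? yes
ancestors(C) = {A,B,C}; B in? yes
ancestors(C) = {A,B,C}; C in? yes
ancestors(E) = {A,B,C,E}; B in? yes
ancestors(B) = {A,B}; D in? no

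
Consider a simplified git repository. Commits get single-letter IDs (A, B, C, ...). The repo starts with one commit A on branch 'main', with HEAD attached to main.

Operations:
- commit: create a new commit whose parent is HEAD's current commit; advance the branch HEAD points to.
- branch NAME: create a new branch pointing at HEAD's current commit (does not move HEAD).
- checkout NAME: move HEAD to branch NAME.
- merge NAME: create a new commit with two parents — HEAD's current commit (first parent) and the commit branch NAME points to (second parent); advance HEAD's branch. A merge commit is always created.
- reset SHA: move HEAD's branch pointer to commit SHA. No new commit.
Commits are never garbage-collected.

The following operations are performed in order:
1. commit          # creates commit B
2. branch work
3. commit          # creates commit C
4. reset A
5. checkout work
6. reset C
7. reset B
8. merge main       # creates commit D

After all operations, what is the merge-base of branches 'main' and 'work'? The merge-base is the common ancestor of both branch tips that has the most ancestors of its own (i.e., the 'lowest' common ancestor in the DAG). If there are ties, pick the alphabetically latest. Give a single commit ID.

After op 1 (commit): HEAD=main@B [main=B]
After op 2 (branch): HEAD=main@B [main=B work=B]
After op 3 (commit): HEAD=main@C [main=C work=B]
After op 4 (reset): HEAD=main@A [main=A work=B]
After op 5 (checkout): HEAD=work@B [main=A work=B]
After op 6 (reset): HEAD=work@C [main=A work=C]
After op 7 (reset): HEAD=work@B [main=A work=B]
After op 8 (merge): HEAD=work@D [main=A work=D]
ancestors(main=A): ['A']
ancestors(work=D): ['A', 'B', 'D']
common: ['A']

Answer: A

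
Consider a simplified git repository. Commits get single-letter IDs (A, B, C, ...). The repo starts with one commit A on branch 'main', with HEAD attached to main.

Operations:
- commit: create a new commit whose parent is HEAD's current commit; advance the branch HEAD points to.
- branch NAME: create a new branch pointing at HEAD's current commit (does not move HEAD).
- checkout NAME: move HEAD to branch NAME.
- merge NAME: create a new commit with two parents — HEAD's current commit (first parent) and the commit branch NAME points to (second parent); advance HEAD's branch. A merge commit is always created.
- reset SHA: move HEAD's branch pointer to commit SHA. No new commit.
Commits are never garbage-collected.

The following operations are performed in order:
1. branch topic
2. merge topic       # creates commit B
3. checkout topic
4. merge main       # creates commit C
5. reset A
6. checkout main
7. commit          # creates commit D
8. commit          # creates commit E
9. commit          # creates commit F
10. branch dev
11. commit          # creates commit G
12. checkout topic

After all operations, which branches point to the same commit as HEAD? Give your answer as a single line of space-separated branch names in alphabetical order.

Answer: topic

Derivation:
After op 1 (branch): HEAD=main@A [main=A topic=A]
After op 2 (merge): HEAD=main@B [main=B topic=A]
After op 3 (checkout): HEAD=topic@A [main=B topic=A]
After op 4 (merge): HEAD=topic@C [main=B topic=C]
After op 5 (reset): HEAD=topic@A [main=B topic=A]
After op 6 (checkout): HEAD=main@B [main=B topic=A]
After op 7 (commit): HEAD=main@D [main=D topic=A]
After op 8 (commit): HEAD=main@E [main=E topic=A]
After op 9 (commit): HEAD=main@F [main=F topic=A]
After op 10 (branch): HEAD=main@F [dev=F main=F topic=A]
After op 11 (commit): HEAD=main@G [dev=F main=G topic=A]
After op 12 (checkout): HEAD=topic@A [dev=F main=G topic=A]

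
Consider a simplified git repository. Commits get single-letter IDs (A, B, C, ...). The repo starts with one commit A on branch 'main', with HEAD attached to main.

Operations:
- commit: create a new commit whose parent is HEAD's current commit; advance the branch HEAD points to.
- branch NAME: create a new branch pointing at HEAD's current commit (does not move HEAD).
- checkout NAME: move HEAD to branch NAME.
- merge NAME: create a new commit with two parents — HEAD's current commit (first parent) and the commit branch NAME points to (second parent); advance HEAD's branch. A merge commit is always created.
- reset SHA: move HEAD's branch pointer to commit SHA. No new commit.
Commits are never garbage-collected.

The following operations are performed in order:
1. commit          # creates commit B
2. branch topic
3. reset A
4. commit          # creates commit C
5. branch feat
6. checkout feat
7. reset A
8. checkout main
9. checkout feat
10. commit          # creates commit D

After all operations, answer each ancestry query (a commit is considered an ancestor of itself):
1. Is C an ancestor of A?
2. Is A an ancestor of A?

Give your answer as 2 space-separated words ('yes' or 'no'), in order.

After op 1 (commit): HEAD=main@B [main=B]
After op 2 (branch): HEAD=main@B [main=B topic=B]
After op 3 (reset): HEAD=main@A [main=A topic=B]
After op 4 (commit): HEAD=main@C [main=C topic=B]
After op 5 (branch): HEAD=main@C [feat=C main=C topic=B]
After op 6 (checkout): HEAD=feat@C [feat=C main=C topic=B]
After op 7 (reset): HEAD=feat@A [feat=A main=C topic=B]
After op 8 (checkout): HEAD=main@C [feat=A main=C topic=B]
After op 9 (checkout): HEAD=feat@A [feat=A main=C topic=B]
After op 10 (commit): HEAD=feat@D [feat=D main=C topic=B]
ancestors(A) = {A}; C in? no
ancestors(A) = {A}; A in? yes

Answer: no yes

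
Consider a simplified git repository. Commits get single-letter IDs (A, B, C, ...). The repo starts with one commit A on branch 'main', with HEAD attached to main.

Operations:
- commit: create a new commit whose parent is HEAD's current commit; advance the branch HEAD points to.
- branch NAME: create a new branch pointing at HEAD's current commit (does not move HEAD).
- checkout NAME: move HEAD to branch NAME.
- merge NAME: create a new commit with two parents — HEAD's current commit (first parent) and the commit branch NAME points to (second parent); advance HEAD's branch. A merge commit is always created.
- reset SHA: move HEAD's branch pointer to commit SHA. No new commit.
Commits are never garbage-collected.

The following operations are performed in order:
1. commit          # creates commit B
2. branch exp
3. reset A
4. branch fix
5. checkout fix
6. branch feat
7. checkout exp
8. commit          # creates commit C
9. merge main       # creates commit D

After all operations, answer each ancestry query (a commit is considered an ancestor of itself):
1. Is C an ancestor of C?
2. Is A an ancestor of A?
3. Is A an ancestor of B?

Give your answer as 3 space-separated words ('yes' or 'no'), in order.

Answer: yes yes yes

Derivation:
After op 1 (commit): HEAD=main@B [main=B]
After op 2 (branch): HEAD=main@B [exp=B main=B]
After op 3 (reset): HEAD=main@A [exp=B main=A]
After op 4 (branch): HEAD=main@A [exp=B fix=A main=A]
After op 5 (checkout): HEAD=fix@A [exp=B fix=A main=A]
After op 6 (branch): HEAD=fix@A [exp=B feat=A fix=A main=A]
After op 7 (checkout): HEAD=exp@B [exp=B feat=A fix=A main=A]
After op 8 (commit): HEAD=exp@C [exp=C feat=A fix=A main=A]
After op 9 (merge): HEAD=exp@D [exp=D feat=A fix=A main=A]
ancestors(C) = {A,B,C}; C in? yes
ancestors(A) = {A}; A in? yes
ancestors(B) = {A,B}; A in? yes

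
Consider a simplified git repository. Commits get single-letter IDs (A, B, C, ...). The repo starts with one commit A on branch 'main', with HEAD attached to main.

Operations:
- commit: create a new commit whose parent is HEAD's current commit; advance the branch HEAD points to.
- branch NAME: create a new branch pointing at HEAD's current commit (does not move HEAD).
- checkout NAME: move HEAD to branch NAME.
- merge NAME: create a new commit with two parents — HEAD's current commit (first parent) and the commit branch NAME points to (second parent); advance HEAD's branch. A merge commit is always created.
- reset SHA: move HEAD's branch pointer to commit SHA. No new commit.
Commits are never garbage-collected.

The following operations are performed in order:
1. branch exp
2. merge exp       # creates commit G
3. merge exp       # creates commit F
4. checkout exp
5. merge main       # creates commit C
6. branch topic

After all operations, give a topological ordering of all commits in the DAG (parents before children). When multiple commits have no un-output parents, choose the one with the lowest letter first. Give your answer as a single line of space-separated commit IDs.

After op 1 (branch): HEAD=main@A [exp=A main=A]
After op 2 (merge): HEAD=main@G [exp=A main=G]
After op 3 (merge): HEAD=main@F [exp=A main=F]
After op 4 (checkout): HEAD=exp@A [exp=A main=F]
After op 5 (merge): HEAD=exp@C [exp=C main=F]
After op 6 (branch): HEAD=exp@C [exp=C main=F topic=C]
commit A: parents=[]
commit C: parents=['A', 'F']
commit F: parents=['G', 'A']
commit G: parents=['A', 'A']

Answer: A G F C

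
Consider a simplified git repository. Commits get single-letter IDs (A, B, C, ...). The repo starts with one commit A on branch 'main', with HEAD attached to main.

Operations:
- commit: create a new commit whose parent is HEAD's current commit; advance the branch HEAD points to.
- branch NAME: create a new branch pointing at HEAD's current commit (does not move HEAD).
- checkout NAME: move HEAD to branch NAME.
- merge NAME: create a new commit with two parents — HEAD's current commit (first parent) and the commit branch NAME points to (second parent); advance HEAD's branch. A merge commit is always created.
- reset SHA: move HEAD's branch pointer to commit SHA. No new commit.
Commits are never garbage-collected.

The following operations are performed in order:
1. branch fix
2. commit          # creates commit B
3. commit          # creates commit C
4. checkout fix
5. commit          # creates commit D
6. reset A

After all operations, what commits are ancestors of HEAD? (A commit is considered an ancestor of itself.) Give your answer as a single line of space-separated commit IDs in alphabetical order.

Answer: A

Derivation:
After op 1 (branch): HEAD=main@A [fix=A main=A]
After op 2 (commit): HEAD=main@B [fix=A main=B]
After op 3 (commit): HEAD=main@C [fix=A main=C]
After op 4 (checkout): HEAD=fix@A [fix=A main=C]
After op 5 (commit): HEAD=fix@D [fix=D main=C]
After op 6 (reset): HEAD=fix@A [fix=A main=C]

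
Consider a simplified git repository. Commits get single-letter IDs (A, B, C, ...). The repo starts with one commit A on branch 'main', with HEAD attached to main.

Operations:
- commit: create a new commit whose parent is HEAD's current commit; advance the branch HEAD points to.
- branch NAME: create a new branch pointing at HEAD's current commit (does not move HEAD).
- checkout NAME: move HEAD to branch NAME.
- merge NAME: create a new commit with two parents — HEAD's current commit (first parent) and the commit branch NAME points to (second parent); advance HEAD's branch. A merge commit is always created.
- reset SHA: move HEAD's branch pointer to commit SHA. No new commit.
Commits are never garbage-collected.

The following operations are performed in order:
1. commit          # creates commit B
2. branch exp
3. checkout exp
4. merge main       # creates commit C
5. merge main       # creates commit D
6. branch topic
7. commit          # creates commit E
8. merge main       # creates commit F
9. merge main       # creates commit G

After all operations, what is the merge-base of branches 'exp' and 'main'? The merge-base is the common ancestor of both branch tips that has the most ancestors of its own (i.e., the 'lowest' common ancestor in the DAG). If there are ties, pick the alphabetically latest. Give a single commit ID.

After op 1 (commit): HEAD=main@B [main=B]
After op 2 (branch): HEAD=main@B [exp=B main=B]
After op 3 (checkout): HEAD=exp@B [exp=B main=B]
After op 4 (merge): HEAD=exp@C [exp=C main=B]
After op 5 (merge): HEAD=exp@D [exp=D main=B]
After op 6 (branch): HEAD=exp@D [exp=D main=B topic=D]
After op 7 (commit): HEAD=exp@E [exp=E main=B topic=D]
After op 8 (merge): HEAD=exp@F [exp=F main=B topic=D]
After op 9 (merge): HEAD=exp@G [exp=G main=B topic=D]
ancestors(exp=G): ['A', 'B', 'C', 'D', 'E', 'F', 'G']
ancestors(main=B): ['A', 'B']
common: ['A', 'B']

Answer: B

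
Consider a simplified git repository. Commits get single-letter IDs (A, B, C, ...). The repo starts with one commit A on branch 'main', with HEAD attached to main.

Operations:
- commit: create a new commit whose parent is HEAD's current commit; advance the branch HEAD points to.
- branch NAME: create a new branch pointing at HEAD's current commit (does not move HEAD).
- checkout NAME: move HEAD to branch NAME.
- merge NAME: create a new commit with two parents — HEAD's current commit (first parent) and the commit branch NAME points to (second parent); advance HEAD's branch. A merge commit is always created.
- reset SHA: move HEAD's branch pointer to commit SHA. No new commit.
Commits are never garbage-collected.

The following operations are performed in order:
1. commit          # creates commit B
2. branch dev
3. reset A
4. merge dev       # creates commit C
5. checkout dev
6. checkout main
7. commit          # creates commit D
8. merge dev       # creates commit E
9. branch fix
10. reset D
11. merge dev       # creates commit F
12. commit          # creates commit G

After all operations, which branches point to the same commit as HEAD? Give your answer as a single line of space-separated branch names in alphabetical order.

Answer: main

Derivation:
After op 1 (commit): HEAD=main@B [main=B]
After op 2 (branch): HEAD=main@B [dev=B main=B]
After op 3 (reset): HEAD=main@A [dev=B main=A]
After op 4 (merge): HEAD=main@C [dev=B main=C]
After op 5 (checkout): HEAD=dev@B [dev=B main=C]
After op 6 (checkout): HEAD=main@C [dev=B main=C]
After op 7 (commit): HEAD=main@D [dev=B main=D]
After op 8 (merge): HEAD=main@E [dev=B main=E]
After op 9 (branch): HEAD=main@E [dev=B fix=E main=E]
After op 10 (reset): HEAD=main@D [dev=B fix=E main=D]
After op 11 (merge): HEAD=main@F [dev=B fix=E main=F]
After op 12 (commit): HEAD=main@G [dev=B fix=E main=G]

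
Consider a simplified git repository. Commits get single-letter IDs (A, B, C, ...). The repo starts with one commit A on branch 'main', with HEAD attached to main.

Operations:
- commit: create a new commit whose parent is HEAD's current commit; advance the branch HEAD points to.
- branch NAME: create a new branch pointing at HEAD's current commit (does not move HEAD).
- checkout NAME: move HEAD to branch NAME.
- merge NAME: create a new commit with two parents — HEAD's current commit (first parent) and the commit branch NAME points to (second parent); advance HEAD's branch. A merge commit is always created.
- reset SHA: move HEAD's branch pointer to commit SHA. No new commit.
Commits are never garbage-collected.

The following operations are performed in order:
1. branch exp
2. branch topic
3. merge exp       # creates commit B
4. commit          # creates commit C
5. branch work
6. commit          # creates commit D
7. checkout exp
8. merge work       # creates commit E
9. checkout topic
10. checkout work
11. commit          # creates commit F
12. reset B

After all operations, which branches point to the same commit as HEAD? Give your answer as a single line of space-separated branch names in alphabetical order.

After op 1 (branch): HEAD=main@A [exp=A main=A]
After op 2 (branch): HEAD=main@A [exp=A main=A topic=A]
After op 3 (merge): HEAD=main@B [exp=A main=B topic=A]
After op 4 (commit): HEAD=main@C [exp=A main=C topic=A]
After op 5 (branch): HEAD=main@C [exp=A main=C topic=A work=C]
After op 6 (commit): HEAD=main@D [exp=A main=D topic=A work=C]
After op 7 (checkout): HEAD=exp@A [exp=A main=D topic=A work=C]
After op 8 (merge): HEAD=exp@E [exp=E main=D topic=A work=C]
After op 9 (checkout): HEAD=topic@A [exp=E main=D topic=A work=C]
After op 10 (checkout): HEAD=work@C [exp=E main=D topic=A work=C]
After op 11 (commit): HEAD=work@F [exp=E main=D topic=A work=F]
After op 12 (reset): HEAD=work@B [exp=E main=D topic=A work=B]

Answer: work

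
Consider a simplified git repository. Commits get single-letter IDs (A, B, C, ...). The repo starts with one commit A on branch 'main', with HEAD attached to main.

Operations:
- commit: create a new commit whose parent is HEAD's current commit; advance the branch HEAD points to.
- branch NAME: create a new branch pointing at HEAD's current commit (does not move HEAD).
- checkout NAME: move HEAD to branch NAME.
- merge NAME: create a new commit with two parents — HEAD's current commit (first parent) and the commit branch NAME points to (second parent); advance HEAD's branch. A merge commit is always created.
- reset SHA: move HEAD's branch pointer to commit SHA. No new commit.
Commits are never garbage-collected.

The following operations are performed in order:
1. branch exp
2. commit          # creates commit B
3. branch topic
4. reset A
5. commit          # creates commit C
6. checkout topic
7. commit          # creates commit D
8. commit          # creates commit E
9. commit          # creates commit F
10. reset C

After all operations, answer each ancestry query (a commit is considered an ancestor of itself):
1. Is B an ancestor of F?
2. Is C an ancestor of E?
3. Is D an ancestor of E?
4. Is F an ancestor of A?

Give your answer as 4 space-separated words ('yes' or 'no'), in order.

After op 1 (branch): HEAD=main@A [exp=A main=A]
After op 2 (commit): HEAD=main@B [exp=A main=B]
After op 3 (branch): HEAD=main@B [exp=A main=B topic=B]
After op 4 (reset): HEAD=main@A [exp=A main=A topic=B]
After op 5 (commit): HEAD=main@C [exp=A main=C topic=B]
After op 6 (checkout): HEAD=topic@B [exp=A main=C topic=B]
After op 7 (commit): HEAD=topic@D [exp=A main=C topic=D]
After op 8 (commit): HEAD=topic@E [exp=A main=C topic=E]
After op 9 (commit): HEAD=topic@F [exp=A main=C topic=F]
After op 10 (reset): HEAD=topic@C [exp=A main=C topic=C]
ancestors(F) = {A,B,D,E,F}; B in? yes
ancestors(E) = {A,B,D,E}; C in? no
ancestors(E) = {A,B,D,E}; D in? yes
ancestors(A) = {A}; F in? no

Answer: yes no yes no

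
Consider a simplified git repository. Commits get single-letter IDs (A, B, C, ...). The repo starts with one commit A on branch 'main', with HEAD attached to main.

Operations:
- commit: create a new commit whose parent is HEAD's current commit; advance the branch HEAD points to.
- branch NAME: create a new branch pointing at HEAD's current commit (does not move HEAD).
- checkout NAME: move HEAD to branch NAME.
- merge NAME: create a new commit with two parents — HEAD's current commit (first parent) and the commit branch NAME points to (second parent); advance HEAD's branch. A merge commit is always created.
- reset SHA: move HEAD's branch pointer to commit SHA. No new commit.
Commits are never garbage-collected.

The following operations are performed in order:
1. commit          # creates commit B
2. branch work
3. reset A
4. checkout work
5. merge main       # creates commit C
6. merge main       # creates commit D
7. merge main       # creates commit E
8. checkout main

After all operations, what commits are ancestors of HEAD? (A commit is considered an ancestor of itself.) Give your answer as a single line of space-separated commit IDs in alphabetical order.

Answer: A

Derivation:
After op 1 (commit): HEAD=main@B [main=B]
After op 2 (branch): HEAD=main@B [main=B work=B]
After op 3 (reset): HEAD=main@A [main=A work=B]
After op 4 (checkout): HEAD=work@B [main=A work=B]
After op 5 (merge): HEAD=work@C [main=A work=C]
After op 6 (merge): HEAD=work@D [main=A work=D]
After op 7 (merge): HEAD=work@E [main=A work=E]
After op 8 (checkout): HEAD=main@A [main=A work=E]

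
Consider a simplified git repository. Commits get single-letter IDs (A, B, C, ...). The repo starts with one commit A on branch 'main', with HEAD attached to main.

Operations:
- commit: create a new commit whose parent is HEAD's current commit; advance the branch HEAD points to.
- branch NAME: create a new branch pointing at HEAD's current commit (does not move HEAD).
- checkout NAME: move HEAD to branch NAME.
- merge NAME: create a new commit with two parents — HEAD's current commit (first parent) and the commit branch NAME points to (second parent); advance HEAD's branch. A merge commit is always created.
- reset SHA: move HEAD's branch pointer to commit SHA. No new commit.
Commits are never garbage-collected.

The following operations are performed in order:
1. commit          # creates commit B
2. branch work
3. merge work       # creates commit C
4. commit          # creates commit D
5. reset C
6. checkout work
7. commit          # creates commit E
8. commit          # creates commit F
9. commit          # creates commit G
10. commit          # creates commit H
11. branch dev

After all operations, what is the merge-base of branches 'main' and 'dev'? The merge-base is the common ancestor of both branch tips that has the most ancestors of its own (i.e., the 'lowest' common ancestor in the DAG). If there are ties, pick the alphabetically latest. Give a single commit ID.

After op 1 (commit): HEAD=main@B [main=B]
After op 2 (branch): HEAD=main@B [main=B work=B]
After op 3 (merge): HEAD=main@C [main=C work=B]
After op 4 (commit): HEAD=main@D [main=D work=B]
After op 5 (reset): HEAD=main@C [main=C work=B]
After op 6 (checkout): HEAD=work@B [main=C work=B]
After op 7 (commit): HEAD=work@E [main=C work=E]
After op 8 (commit): HEAD=work@F [main=C work=F]
After op 9 (commit): HEAD=work@G [main=C work=G]
After op 10 (commit): HEAD=work@H [main=C work=H]
After op 11 (branch): HEAD=work@H [dev=H main=C work=H]
ancestors(main=C): ['A', 'B', 'C']
ancestors(dev=H): ['A', 'B', 'E', 'F', 'G', 'H']
common: ['A', 'B']

Answer: B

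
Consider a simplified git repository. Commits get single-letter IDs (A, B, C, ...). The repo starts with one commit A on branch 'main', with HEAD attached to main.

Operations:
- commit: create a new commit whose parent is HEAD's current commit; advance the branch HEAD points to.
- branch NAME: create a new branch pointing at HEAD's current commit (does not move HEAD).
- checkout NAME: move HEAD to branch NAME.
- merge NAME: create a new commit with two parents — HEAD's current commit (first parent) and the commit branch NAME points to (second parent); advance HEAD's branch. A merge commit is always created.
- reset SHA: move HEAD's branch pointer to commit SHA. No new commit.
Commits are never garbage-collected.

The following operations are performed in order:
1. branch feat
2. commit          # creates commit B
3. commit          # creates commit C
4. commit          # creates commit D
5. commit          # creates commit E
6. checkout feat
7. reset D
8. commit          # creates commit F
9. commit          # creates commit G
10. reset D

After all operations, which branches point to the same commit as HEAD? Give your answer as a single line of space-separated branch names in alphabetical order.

After op 1 (branch): HEAD=main@A [feat=A main=A]
After op 2 (commit): HEAD=main@B [feat=A main=B]
After op 3 (commit): HEAD=main@C [feat=A main=C]
After op 4 (commit): HEAD=main@D [feat=A main=D]
After op 5 (commit): HEAD=main@E [feat=A main=E]
After op 6 (checkout): HEAD=feat@A [feat=A main=E]
After op 7 (reset): HEAD=feat@D [feat=D main=E]
After op 8 (commit): HEAD=feat@F [feat=F main=E]
After op 9 (commit): HEAD=feat@G [feat=G main=E]
After op 10 (reset): HEAD=feat@D [feat=D main=E]

Answer: feat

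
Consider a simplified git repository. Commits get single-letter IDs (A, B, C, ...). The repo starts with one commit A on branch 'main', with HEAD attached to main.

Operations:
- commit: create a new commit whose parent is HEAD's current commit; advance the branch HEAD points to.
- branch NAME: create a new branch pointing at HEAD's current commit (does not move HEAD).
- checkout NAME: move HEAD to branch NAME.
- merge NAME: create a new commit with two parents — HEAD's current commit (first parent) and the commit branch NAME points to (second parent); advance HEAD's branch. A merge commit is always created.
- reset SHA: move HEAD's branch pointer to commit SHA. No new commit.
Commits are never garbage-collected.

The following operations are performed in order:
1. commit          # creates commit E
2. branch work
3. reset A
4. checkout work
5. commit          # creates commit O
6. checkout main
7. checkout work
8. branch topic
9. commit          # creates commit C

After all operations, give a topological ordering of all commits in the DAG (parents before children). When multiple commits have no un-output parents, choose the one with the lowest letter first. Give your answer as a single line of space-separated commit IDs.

After op 1 (commit): HEAD=main@E [main=E]
After op 2 (branch): HEAD=main@E [main=E work=E]
After op 3 (reset): HEAD=main@A [main=A work=E]
After op 4 (checkout): HEAD=work@E [main=A work=E]
After op 5 (commit): HEAD=work@O [main=A work=O]
After op 6 (checkout): HEAD=main@A [main=A work=O]
After op 7 (checkout): HEAD=work@O [main=A work=O]
After op 8 (branch): HEAD=work@O [main=A topic=O work=O]
After op 9 (commit): HEAD=work@C [main=A topic=O work=C]
commit A: parents=[]
commit C: parents=['O']
commit E: parents=['A']
commit O: parents=['E']

Answer: A E O C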